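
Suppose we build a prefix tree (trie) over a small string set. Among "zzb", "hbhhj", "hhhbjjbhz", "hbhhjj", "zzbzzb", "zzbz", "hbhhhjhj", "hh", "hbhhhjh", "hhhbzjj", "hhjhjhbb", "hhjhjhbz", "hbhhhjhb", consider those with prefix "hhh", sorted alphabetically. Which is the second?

hhhbzjj

Filter for "hhh…" and sort: "hhhbjjbhz", "hhhbzjj"
Position 2: hhhbzjj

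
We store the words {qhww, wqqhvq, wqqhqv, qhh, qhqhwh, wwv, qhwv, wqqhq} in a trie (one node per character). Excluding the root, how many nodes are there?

Count nodes per top-level branch (shared prefixes stored once):
  'q'-branch (qhh, qhqhwh, qhwv, qhww): 10 nodes
  'w'-branch (wqqhq, wqqhqv, wqqhvq, wwv): 10 nodes
Sum: 20

20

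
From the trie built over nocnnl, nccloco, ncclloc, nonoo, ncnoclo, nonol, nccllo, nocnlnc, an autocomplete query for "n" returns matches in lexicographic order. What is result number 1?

nccllo

DFS of the "n" subtree visits, in order: "nccllo", "ncclloc", "nccloco", "ncnoclo", "nocnlnc", "nocnnl", "nonol", "nonoo"
The 1st is nccllo.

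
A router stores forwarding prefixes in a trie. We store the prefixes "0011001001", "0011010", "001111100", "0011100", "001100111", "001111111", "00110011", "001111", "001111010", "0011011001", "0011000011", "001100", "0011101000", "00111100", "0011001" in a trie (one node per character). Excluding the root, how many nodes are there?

39

Trace insertions, counting only characters that open a new branch:
  "0011001001" → 10 new (0, 0, 1, 1, 0, 0, 1, 0, 0, 1)
  "0011010" → prefix "00110" already present; 2 new (1, 0)
  "001111100" → prefix "0011" already present; 5 new (1, 1, 1, 0, 0)
  "0011100" → prefix "00111" already present; 2 new (0, 0)
  "001100111" → prefix "0011001" already present; 2 new (1, 1)
  "001111111" → prefix "0011111" already present; 2 new (1, 1)
  "00110011" → prefix "00110011" already present; 0 new (none)
  "001111" → prefix "001111" already present; 0 new (none)
  "001111010" → prefix "001111" already present; 3 new (0, 1, 0)
  "0011011001" → prefix "001101" already present; 4 new (1, 0, 0, 1)
  "0011000011" → prefix "001100" already present; 4 new (0, 0, 1, 1)
  "001100" → prefix "001100" already present; 0 new (none)
  "0011101000" → prefix "001110" already present; 4 new (1, 0, 0, 0)
  "00111100" → prefix "0011110" already present; 1 new (0)
  "0011001" → prefix "0011001" already present; 0 new (none)
Total nodes = 10 + 2 + 5 + 2 + 2 + 2 + 0 + 0 + 3 + 4 + 4 + 0 + 4 + 1 + 0 = 39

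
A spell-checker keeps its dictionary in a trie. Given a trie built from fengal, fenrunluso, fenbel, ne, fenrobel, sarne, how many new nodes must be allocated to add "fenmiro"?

4

The longest prefix of "fenmiro" already in the trie is "fen" (length 3).
New nodes needed: |"fenmiro"| − 3 = 7 − 3 = 4.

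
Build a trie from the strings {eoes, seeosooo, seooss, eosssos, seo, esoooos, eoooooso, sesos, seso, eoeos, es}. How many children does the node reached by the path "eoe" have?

Walk "eoe" from the root, arriving at one node.
Distinct next characters after "eoe": o, s.
That node has 2 child edges.

2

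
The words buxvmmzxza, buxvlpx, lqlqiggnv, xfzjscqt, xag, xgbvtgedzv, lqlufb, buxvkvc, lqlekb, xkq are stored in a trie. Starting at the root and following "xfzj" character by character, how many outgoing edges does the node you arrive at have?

Follow the path "xfzj" to its node, then look at its outgoing edges.
Characters that immediately follow "xfzj" among the stored strings: {s}.
That node has 1 child edge.

1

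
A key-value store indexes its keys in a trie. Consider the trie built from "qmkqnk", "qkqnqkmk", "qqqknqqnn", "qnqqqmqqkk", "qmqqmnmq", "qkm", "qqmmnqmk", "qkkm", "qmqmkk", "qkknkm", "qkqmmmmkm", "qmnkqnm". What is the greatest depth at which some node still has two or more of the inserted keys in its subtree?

The deepest shared node is where two words last agree before diverging.
e.g. "qkkm" and "qkknkm" share the prefix "qkk" of length 3; no pair shares a longer one.
Longest shared-prefix length: 3

3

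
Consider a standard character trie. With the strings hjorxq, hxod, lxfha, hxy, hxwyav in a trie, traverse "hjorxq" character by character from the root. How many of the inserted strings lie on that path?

Traverse "hjorxq" character by character; count nodes along the way that are marked as word ends.
Prefixes of the query that are stored words: "hjorxq"
Count: 1

1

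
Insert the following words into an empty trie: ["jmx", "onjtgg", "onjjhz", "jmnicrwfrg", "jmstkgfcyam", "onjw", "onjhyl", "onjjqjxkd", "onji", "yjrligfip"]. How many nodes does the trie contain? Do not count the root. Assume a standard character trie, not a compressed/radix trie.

48

Count nodes per top-level branch (shared prefixes stored once):
  'j'-branch (jmnicrwfrg, jmstkgfcyam, jmx): 20 nodes
  'o'-branch (onjhyl, onji, onjjhz, onjjqjxkd, onjtgg, onjw): 19 nodes
  'y'-branch (yjrligfip): 9 nodes
Sum: 48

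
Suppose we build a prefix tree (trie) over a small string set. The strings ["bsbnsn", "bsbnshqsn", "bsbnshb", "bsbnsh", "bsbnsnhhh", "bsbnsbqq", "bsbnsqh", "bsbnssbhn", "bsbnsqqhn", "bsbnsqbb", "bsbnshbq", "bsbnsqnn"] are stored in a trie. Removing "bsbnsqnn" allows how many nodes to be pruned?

2

Walk "bsbnsqnn" from the leaf back toward the root, removing each node that no remaining word uses.
The suffix "nn" (2 nodes) is used only by "bsbnsqnn"; the node for "bsbnsq" still has the child "h", so pruning stops there.
Nodes removed: 2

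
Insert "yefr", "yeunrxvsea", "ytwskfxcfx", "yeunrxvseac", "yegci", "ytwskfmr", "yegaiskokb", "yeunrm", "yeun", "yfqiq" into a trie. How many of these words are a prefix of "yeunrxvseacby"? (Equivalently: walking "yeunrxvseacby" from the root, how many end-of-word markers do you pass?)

Traverse "yeunrxvseacby" character by character; count nodes along the way that are marked as word ends.
Prefixes of the query that are stored words: "yeun", "yeunrxvsea", "yeunrxvseac"
Count: 3

3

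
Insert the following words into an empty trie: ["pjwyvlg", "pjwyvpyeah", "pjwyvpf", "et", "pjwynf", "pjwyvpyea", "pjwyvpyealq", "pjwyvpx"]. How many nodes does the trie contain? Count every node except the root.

20

Trie structure (* marks end of a word):
(root)
├─ e
│  └─ t *
└─ p
   └─ j
      └─ w
         └─ y
            ├─ n
            │  └─ f *
            └─ v
               ├─ l
               │  └─ g *
               └─ p
                  ├─ f *
                  ├─ x *
                  └─ y
                     └─ e
                        └─ a *
                           ├─ h *
                           └─ l
                              └─ q *
Counting every labelled node above: 20.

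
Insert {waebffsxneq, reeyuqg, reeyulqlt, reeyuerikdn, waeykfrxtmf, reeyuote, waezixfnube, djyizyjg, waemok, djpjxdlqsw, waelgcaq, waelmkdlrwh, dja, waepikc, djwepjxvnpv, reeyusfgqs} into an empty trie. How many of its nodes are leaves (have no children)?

A leaf is a node with no children — equivalently, the end of a word that is not a proper prefix of any other stored word.
Those words: "dja", "djpjxdlqsw", "djwepjxvnpv", "djyizyjg", "reeyuerikdn", "reeyulqlt", "reeyuote", "reeyuqg", "reeyusfgqs", "waebffsxneq", "waelgcaq", "waelmkdlrwh", "waemok", "waepikc", "waeykfrxtmf", "waezixfnube"
Leaf count: 16

16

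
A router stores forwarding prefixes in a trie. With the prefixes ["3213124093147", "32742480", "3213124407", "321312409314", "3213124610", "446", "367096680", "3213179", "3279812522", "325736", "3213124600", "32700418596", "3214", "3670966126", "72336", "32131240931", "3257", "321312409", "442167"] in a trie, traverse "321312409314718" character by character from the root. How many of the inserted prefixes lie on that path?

Check each prefix of "321312409314718" against the stored set — each match is an end-marker on the path.
Prefixes of the query that are stored words: "321312409", "32131240931", "321312409314", "3213124093147"
Count: 4

4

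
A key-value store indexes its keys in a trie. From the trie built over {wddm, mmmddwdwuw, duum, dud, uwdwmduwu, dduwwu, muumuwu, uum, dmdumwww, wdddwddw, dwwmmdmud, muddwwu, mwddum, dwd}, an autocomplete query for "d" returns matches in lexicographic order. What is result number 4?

Words with prefix "d", in lexicographic order: "dduwwu", "dmdumwww", "dud", "duum", "dwd", "dwwmmdmud"
Position 4: duum

duum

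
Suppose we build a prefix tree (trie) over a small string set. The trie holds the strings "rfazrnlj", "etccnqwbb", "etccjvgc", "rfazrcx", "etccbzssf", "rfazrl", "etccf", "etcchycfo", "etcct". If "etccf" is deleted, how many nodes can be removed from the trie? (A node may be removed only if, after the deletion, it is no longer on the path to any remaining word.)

1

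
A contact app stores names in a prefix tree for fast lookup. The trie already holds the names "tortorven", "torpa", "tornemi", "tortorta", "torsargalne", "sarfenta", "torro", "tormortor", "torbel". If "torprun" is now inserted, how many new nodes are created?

"torp" is already a path in the trie; the remaining "run" must be added.
So 7 − 4 = 3 new nodes.

3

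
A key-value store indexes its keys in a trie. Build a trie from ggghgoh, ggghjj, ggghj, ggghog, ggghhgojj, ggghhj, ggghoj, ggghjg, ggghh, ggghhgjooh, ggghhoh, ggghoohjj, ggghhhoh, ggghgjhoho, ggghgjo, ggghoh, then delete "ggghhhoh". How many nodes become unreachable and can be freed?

A node on "ggghhhoh"'s path can go only if nothing else ends at it or branches off below it.
The suffix "hoh" (3 nodes) is used only by "ggghhhoh"; the node for "ggghh" still has the child "g", so pruning stops there.
Nodes removed: 3

3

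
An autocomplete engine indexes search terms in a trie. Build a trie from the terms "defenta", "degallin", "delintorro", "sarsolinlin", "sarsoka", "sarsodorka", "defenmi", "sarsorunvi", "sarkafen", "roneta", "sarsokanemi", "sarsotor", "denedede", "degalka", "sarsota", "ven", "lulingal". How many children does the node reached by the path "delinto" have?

The children of the "delinto" node are the distinct next characters among strings starting with "delinto".
Characters that immediately follow "delinto" among the stored strings: {r}.
That node has 1 child edge.

1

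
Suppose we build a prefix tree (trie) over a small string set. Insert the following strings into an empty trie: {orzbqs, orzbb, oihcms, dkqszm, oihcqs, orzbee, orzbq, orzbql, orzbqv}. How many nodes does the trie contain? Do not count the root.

Trie structure (* marks end of a word):
(root)
├─ d
│  └─ k
│     └─ q
│        └─ s
│           └─ z
│              └─ m *
└─ o
   ├─ i
   │  └─ h
   │     └─ c
   │        ├─ m
   │        │  └─ s *
   │        └─ q
   │           └─ s *
   └─ r
      └─ z
         └─ b
            ├─ b *
            ├─ e
            │  └─ e *
            └─ q *
               ├─ l *
               ├─ s *
               └─ v *
Counting every labelled node above: 24.

24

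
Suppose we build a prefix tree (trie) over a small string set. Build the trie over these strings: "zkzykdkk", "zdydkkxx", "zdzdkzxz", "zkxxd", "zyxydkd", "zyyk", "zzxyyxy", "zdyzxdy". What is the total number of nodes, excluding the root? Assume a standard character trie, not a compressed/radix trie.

42

For each word, the new-node count is its length minus the longest prefix already in the trie:
  "zkzykdkk" → 8 new (z, k, z, y, k, d, k, k)
  "zdydkkxx" → prefix "z" already present; 7 new (d, y, d, k, k, x, x)
  "zdzdkzxz" → prefix "zd" already present; 6 new (z, d, k, z, x, z)
  "zkxxd" → prefix "zk" already present; 3 new (x, x, d)
  "zyxydkd" → prefix "z" already present; 6 new (y, x, y, d, k, d)
  "zyyk" → prefix "zy" already present; 2 new (y, k)
  "zzxyyxy" → prefix "z" already present; 6 new (z, x, y, y, x, y)
  "zdyzxdy" → prefix "zdy" already present; 4 new (z, x, d, y)
Total nodes = 8 + 7 + 6 + 3 + 6 + 2 + 6 + 4 = 42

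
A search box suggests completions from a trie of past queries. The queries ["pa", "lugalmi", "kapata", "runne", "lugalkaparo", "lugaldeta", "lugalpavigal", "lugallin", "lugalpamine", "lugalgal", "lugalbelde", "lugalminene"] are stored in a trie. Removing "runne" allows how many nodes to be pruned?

A node on "runne"'s path can go only if nothing else ends at it or branches off below it.
No other word shares any prefix with "runne", so all 5 of its nodes go.
Nodes removed: 5

5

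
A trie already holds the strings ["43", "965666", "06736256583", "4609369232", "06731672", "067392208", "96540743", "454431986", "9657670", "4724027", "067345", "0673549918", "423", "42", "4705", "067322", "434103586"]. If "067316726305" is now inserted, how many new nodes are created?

"06731672" is already a path in the trie; the remaining "6305" must be added.
New nodes needed: |"067316726305"| − 8 = 12 − 8 = 4.

4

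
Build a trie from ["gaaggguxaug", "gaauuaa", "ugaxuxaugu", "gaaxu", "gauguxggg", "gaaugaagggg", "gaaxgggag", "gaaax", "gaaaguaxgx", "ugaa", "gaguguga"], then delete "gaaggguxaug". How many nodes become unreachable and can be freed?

8

A node on "gaaggguxaug"'s path can go only if nothing else ends at it or branches off below it.
The suffix "ggguxaug" (8 nodes) is used only by "gaaggguxaug"; the node for "gaa" still has the child "u", so pruning stops there.
Nodes removed: 8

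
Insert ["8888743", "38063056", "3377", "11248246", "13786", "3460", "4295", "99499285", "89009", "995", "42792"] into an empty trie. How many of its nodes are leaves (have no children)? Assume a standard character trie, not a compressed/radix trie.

Leaves are exactly the stored words that no other stored word extends.
Those words: "11248246", "13786", "3377", "3460", "38063056", "42792", "4295", "8888743", "89009", "99499285", "995"
Leaf count: 11

11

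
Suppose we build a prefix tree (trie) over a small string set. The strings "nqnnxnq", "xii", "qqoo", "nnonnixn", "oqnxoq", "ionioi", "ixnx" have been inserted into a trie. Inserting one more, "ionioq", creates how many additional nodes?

1

Walking "ionioq" from the root, the first 5 characters ("ionio") follow existing edges; "q" is the first miss.
Each of the 1 remaining characters creates one node.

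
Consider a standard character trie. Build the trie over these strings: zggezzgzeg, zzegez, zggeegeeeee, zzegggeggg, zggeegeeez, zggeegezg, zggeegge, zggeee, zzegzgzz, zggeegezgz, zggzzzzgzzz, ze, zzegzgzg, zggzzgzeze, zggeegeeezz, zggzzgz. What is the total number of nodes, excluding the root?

Count nodes per top-level branch (shared prefixes stored once):
  'z'-branch (ze, zggeee, zggeegeeeee, zggeegeeez, zggeegeeezz, zggeegezg, zggeegezgz, zggeegge, zggezzgzeg, zggzzgz, zggzzgzeze, zggzzzzgzzz, zzegez, zzegggeggg, zzegzgzg, zzegzgzz): 55 nodes
Sum: 55

55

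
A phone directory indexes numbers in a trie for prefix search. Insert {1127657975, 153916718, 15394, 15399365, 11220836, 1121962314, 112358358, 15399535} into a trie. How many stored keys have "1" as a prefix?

8

Traverse to the node for "1", then collect every word in that subtree.
Words under "1": 1121962314, 11220836, 112358358, 1127657975, 153916718, 15394, 15399365, 15399535
Count: 8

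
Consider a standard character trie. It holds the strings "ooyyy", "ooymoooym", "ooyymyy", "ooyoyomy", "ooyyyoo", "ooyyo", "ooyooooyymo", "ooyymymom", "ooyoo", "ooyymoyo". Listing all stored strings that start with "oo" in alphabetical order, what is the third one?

Filter for "oo…" and sort: "ooymoooym", "ooyoo", "ooyooooyymo", "ooyoyomy", "ooyymoyo", "ooyymymom", "ooyymyy", "ooyyo", "ooyyy", "ooyyyoo"
Position 3: ooyooooyymo

ooyooooyymo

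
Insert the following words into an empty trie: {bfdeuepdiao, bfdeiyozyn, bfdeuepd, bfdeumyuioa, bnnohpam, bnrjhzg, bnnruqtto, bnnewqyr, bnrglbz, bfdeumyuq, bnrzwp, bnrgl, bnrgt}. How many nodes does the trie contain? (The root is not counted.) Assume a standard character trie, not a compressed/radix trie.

55

Trace insertions, counting only characters that open a new branch:
  "bfdeuepdiao" → 11 new (b, f, d, e, u, e, p, d, i, a, o)
  "bfdeiyozyn" → prefix "bfde" already present; 6 new (i, y, o, z, y, n)
  "bfdeuepd" → prefix "bfdeuepd" already present; 0 new (none)
  "bfdeumyuioa" → prefix "bfdeu" already present; 6 new (m, y, u, i, o, a)
  "bnnohpam" → prefix "b" already present; 7 new (n, n, o, h, p, a, m)
  "bnrjhzg" → prefix "bn" already present; 5 new (r, j, h, z, g)
  "bnnruqtto" → prefix "bnn" already present; 6 new (r, u, q, t, t, o)
  "bnnewqyr" → prefix "bnn" already present; 5 new (e, w, q, y, r)
  "bnrglbz" → prefix "bnr" already present; 4 new (g, l, b, z)
  "bfdeumyuq" → prefix "bfdeumyu" already present; 1 new (q)
  "bnrzwp" → prefix "bnr" already present; 3 new (z, w, p)
  "bnrgl" → prefix "bnrgl" already present; 0 new (none)
  "bnrgt" → prefix "bnrg" already present; 1 new (t)
Total nodes = 11 + 6 + 0 + 6 + 7 + 5 + 6 + 5 + 4 + 1 + 3 + 0 + 1 = 55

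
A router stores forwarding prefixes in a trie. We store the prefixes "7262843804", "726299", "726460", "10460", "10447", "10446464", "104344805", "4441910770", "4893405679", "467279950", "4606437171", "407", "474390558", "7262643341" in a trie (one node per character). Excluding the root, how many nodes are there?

Count nodes per top-level branch (shared prefixes stored once):
  '1'-branch (104344805, 10446464, 10447, 10460): 17 nodes
  '4'-branch (407, 4441910770, 4606437171, 467279950, 474390558, 4893405679): 45 nodes
  '7'-branch (7262643341, 7262843804, 726299, 726460): 21 nodes
Sum: 83

83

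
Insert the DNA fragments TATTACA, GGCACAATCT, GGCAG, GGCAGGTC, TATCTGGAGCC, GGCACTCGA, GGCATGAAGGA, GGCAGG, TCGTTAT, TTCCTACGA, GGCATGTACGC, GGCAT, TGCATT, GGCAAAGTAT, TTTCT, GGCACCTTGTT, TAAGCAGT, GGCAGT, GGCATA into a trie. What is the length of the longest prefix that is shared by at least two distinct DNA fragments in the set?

The deepest shared node is where two words last agree before diverging.
"GGCAGG" and "GGCAGGTC" agree on "GGCAGG" (6 characters) before diverging; nothing deeper is shared.
Longest shared-prefix length: 6

6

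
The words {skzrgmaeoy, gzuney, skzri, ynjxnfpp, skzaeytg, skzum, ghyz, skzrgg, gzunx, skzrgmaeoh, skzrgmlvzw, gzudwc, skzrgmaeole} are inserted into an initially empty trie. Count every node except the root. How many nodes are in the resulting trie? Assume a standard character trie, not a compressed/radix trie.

Count nodes per top-level branch (shared prefixes stored once):
  'g'-branch (ghyz, gzudwc, gzuney, gzunx): 13 nodes
  's'-branch (skzaeytg, skzrgg, skzrgmaeoh, skzrgmaeole, skzrgmaeoy, skzrgmlvzw, skzri, skzum): 26 nodes
  'y'-branch (ynjxnfpp): 8 nodes
Sum: 47

47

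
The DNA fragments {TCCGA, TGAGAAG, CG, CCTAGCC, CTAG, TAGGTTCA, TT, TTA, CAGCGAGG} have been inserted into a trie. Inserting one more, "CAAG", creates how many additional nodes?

2

The longest prefix of "CAAG" already in the trie is "CA" (length 2).
New nodes needed: |"CAAG"| − 2 = 4 − 2 = 2.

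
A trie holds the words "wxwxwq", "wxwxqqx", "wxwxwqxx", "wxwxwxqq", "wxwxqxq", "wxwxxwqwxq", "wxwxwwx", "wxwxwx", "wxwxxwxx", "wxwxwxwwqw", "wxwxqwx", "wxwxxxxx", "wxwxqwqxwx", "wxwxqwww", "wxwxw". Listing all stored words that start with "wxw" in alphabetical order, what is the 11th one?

wxwxwxqq

Words with prefix "wxw", in lexicographic order: "wxwxqqx", "wxwxqwqxwx", "wxwxqwww", "wxwxqwx", "wxwxqxq", "wxwxw", "wxwxwq", "wxwxwqxx", "wxwxwwx", "wxwxwx", "wxwxwxqq", "wxwxwxwwqw", "wxwxxwqwxq", "wxwxxwxx", "wxwxxxxx"
The 11th is wxwxwxqq.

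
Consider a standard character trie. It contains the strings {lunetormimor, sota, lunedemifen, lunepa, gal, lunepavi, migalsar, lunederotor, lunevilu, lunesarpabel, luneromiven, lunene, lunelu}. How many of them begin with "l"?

10

Walk to "l"; the words in its subtree are exactly those with that prefix.
Words under "l": lunedemifen, lunederotor, lunelu, lunene, lunepa, lunepavi, luneromiven, lunesarpabel, lunetormimor, lunevilu
Count: 10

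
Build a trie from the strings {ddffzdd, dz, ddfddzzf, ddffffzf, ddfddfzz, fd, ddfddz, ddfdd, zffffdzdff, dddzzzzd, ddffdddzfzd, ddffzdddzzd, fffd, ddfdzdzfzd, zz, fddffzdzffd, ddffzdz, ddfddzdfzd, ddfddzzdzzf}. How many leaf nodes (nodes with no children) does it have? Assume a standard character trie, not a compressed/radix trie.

A leaf is a node with no children — equivalently, the end of a word that is not a proper prefix of any other stored word.
Those words: "dddzzzzd", "ddfddfzz", "ddfddzdfzd", "ddfddzzdzzf", "ddfddzzf", "ddfdzdzfzd", "ddffdddzfzd", "ddffffzf", "ddffzdddzzd", "ddffzdz", "dz", "fddffzdzffd", "fffd", "zffffdzdff", "zz"
Leaf count: 15

15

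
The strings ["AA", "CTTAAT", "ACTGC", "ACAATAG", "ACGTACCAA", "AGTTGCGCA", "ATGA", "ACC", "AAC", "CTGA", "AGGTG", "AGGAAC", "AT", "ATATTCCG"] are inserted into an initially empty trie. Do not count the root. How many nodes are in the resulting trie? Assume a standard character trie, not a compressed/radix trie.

51

Count nodes per top-level branch (shared prefixes stored once):
  'A'-branch (AA, AAC, ACAATAG, ACC, ACGTACCAA, ACTGC, AGGAAC, AGGTG, AGTTGCGCA, AT, ATATTCCG, ATGA): 43 nodes
  'C'-branch (CTGA, CTTAAT): 8 nodes
Sum: 51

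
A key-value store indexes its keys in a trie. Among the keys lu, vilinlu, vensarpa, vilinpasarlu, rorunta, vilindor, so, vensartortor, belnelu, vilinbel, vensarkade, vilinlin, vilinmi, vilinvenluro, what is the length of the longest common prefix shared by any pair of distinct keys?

Look for the deepest trie node that still has at least two words in its subtree.
"vensarkade" and "vensarpa" agree on "vensar" (6 characters) before diverging; nothing deeper is shared.
Longest shared-prefix length: 6

6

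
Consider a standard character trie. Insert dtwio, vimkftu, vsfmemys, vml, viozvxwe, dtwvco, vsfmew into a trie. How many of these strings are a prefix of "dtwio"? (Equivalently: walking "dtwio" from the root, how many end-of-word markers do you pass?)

1

Traverse "dtwio" character by character; count nodes along the way that are marked as word ends.
Prefixes of the query that are stored words: "dtwio"
Count: 1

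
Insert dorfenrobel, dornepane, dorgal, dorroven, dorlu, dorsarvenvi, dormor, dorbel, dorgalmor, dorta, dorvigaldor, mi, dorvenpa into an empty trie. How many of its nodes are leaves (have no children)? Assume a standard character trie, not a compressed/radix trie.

A leaf is a node with no children — equivalently, the end of a word that is not a proper prefix of any other stored word.
Those words: "dorbel", "dorfenrobel", "dorgalmor", "dorlu", "dormor", "dornepane", "dorroven", "dorsarvenvi", "dorta", "dorvenpa", "dorvigaldor", "mi"
Leaf count: 12

12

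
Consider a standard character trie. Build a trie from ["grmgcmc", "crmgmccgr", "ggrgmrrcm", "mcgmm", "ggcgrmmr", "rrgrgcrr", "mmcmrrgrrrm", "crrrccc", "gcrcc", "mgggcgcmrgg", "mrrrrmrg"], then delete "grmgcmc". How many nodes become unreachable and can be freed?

Walk "grmgcmc" from the leaf back toward the root, removing each node that no remaining word uses.
The suffix "rmgcmc" (6 nodes) is used only by "grmgcmc"; the node for "g" still has the child "g", so pruning stops there.
Nodes removed: 6

6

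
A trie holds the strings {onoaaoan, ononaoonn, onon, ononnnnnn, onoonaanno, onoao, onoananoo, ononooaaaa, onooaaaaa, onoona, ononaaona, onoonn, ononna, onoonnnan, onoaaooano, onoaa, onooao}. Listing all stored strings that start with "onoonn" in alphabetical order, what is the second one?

onoonnnan

Filter for "onoonn…" and sort: "onoonn", "onoonnnan"
Position 2: onoonnnan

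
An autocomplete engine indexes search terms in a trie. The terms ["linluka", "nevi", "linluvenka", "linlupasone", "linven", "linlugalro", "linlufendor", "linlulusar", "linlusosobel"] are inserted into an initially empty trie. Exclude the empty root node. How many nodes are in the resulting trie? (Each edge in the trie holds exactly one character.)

48

Insert word by word; a character creates a node only if that edge doesn't already exist:
  "linluka" → 7 new (l, i, n, l, u, k, a)
  "nevi" → 4 new (n, e, v, i)
  "linluvenka" → prefix "linlu" already present; 5 new (v, e, n, k, a)
  "linlupasone" → prefix "linlu" already present; 6 new (p, a, s, o, n, e)
  "linven" → prefix "lin" already present; 3 new (v, e, n)
  "linlugalro" → prefix "linlu" already present; 5 new (g, a, l, r, o)
  "linlufendor" → prefix "linlu" already present; 6 new (f, e, n, d, o, r)
  "linlulusar" → prefix "linlu" already present; 5 new (l, u, s, a, r)
  "linlusosobel" → prefix "linlu" already present; 7 new (s, o, s, o, b, e, l)
Total nodes = 7 + 4 + 5 + 6 + 3 + 5 + 6 + 5 + 7 = 48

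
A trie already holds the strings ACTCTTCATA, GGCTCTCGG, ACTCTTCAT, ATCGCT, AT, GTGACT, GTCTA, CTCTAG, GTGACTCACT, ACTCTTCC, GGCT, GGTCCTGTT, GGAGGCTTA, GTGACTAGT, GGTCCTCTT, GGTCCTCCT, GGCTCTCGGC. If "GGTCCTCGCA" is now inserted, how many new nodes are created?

3

"GGTCCTC" is already a path in the trie; the remaining "GCA" must be added.
So 10 − 7 = 3 new nodes.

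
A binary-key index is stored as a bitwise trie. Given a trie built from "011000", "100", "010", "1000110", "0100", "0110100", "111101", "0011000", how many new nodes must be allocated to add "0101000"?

4

"010" is already a path in the trie; the remaining "1000" must be added.
So 7 − 3 = 4 new nodes.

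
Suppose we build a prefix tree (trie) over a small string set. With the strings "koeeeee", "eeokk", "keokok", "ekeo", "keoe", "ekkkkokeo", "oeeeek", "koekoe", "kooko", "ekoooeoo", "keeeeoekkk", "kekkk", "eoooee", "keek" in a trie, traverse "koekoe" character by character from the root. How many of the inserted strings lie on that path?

1

Traverse "koekoe" character by character; count nodes along the way that are marked as word ends.
Prefixes of the query that are stored words: "koekoe"
Count: 1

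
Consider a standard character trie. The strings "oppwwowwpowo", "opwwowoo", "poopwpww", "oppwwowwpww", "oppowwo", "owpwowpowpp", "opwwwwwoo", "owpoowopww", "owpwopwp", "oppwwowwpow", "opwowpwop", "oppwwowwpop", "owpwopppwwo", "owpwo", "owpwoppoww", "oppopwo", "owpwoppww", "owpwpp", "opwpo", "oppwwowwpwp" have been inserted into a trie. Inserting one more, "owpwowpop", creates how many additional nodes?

The longest prefix of "owpwowpop" already in the trie is "owpwowpo" (length 8).
So 9 − 8 = 1 new nodes.

1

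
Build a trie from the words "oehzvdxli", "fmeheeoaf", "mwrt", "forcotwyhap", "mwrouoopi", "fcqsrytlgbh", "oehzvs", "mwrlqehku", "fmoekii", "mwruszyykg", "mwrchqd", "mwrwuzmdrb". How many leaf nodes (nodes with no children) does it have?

12

A leaf is a node with no children — equivalently, the end of a word that is not a proper prefix of any other stored word.
Those words: "fcqsrytlgbh", "fmeheeoaf", "fmoekii", "forcotwyhap", "mwrchqd", "mwrlqehku", "mwrouoopi", "mwrt", "mwruszyykg", "mwrwuzmdrb", "oehzvdxli", "oehzvs"
Leaf count: 12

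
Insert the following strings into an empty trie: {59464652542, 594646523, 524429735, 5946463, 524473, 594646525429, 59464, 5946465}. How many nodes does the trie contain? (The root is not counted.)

Trace insertions, counting only characters that open a new branch:
  "59464652542" → 11 new (5, 9, 4, 6, 4, 6, 5, 2, 5, 4, 2)
  "594646523" → prefix "59464652" already present; 1 new (3)
  "524429735" → prefix "5" already present; 8 new (2, 4, 4, 2, 9, 7, 3, 5)
  "5946463" → prefix "594646" already present; 1 new (3)
  "524473" → prefix "5244" already present; 2 new (7, 3)
  "594646525429" → prefix "59464652542" already present; 1 new (9)
  "59464" → prefix "59464" already present; 0 new (none)
  "5946465" → prefix "5946465" already present; 0 new (none)
Total nodes = 11 + 1 + 8 + 1 + 2 + 1 + 0 + 0 = 24

24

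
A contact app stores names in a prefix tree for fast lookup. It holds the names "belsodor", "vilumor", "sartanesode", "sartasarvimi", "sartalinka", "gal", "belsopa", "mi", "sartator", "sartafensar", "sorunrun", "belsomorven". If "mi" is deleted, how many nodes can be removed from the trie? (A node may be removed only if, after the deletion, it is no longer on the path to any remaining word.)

2

A node on "mi"'s path can go only if nothing else ends at it or branches off below it.
No other word shares any prefix with "mi", so all 2 of its nodes go.
Nodes removed: 2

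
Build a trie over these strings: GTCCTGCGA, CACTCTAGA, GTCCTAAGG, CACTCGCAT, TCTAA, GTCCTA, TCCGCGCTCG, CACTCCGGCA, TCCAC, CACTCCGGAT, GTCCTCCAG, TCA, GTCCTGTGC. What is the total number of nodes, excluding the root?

Insert word by word; a character creates a node only if that edge doesn't already exist:
  "GTCCTGCGA" → 9 new (G, T, C, C, T, G, C, G, A)
  "CACTCTAGA" → 9 new (C, A, C, T, C, T, A, G, A)
  "GTCCTAAGG" → prefix "GTCCT" already present; 4 new (A, A, G, G)
  "CACTCGCAT" → prefix "CACTC" already present; 4 new (G, C, A, T)
  "TCTAA" → 5 new (T, C, T, A, A)
  "GTCCTA" → prefix "GTCCTA" already present; 0 new (none)
  "TCCGCGCTCG" → prefix "TC" already present; 8 new (C, G, C, G, C, T, C, G)
  "CACTCCGGCA" → prefix "CACTC" already present; 5 new (C, G, G, C, A)
  "TCCAC" → prefix "TCC" already present; 2 new (A, C)
  "CACTCCGGAT" → prefix "CACTCCGG" already present; 2 new (A, T)
  "GTCCTCCAG" → prefix "GTCCT" already present; 4 new (C, C, A, G)
  "TCA" → prefix "TC" already present; 1 new (A)
  "GTCCTGTGC" → prefix "GTCCTG" already present; 3 new (T, G, C)
Total nodes = 9 + 9 + 4 + 4 + 5 + 0 + 8 + 5 + 2 + 2 + 4 + 1 + 3 = 56

56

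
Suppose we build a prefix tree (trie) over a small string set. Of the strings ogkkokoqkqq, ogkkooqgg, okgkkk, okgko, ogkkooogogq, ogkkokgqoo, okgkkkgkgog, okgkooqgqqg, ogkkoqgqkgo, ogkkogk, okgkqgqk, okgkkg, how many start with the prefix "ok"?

Walk to "ok"; the words in its subtree are exactly those with that prefix.
Words under "ok": okgkkg, okgkkk, okgkkkgkgog, okgko, okgkooqgqqg, okgkqgqk
Count: 6

6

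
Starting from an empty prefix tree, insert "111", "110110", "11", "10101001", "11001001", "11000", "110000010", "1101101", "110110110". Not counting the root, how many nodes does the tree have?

Trie structure (* marks end of a word):
(root)
└─ 1
   ├─ 0
   │  └─ 1
   │     └─ 0
   │        └─ 1
   │           └─ 0
   │              └─ 0
   │                 └─ 1 *
   └─ 1 *
      ├─ 0
      │  ├─ 0
      │  │  ├─ 0 *
      │  │  │  └─ 0
      │  │  │     └─ 0
      │  │  │        └─ 1
      │  │  │           └─ 0 *
      │  │  └─ 1
      │  │     └─ 0
      │  │        └─ 0
      │  │           └─ 1 *
      │  └─ 1
      │     └─ 1
      │        └─ 0 *
      │           └─ 1 *
      │              └─ 1
      │                 └─ 0 *
      └─ 1 *
Counting every labelled node above: 27.

27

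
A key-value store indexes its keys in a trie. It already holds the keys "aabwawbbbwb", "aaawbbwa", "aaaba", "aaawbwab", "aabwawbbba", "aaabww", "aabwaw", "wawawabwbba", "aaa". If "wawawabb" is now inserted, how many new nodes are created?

1

The longest prefix of "wawawabb" already in the trie is "wawawab" (length 7).
Each of the 1 remaining characters creates one node.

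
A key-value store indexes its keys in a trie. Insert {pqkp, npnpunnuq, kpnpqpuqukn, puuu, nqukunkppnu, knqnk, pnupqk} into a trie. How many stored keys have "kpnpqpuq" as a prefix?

1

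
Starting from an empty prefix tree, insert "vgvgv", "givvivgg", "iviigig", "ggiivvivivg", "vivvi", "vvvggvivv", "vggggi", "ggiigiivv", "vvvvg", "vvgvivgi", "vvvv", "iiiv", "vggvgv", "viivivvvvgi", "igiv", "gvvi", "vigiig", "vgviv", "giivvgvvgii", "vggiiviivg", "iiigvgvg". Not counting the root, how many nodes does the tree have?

Count nodes per top-level branch (shared prefixes stored once):
  'g'-branch (ggiigiivv, ggiivvivivg, giivvgvvgii, givvivgg, gvvi): 35 nodes
  'i'-branch (igiv, iiigvgvg, iiiv, iviigig): 18 nodes
  'v'-branch (vggggi, vggiiviivg, vggvgv, vgvgv, vgviv, vigiig, viivivvvvgi, vivvi, vvgvivgi, vvvggvivv, vvvv, vvvvg): 54 nodes
Sum: 107

107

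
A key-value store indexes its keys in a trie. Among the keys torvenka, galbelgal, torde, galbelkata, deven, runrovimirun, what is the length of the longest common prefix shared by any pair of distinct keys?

6

The deepest shared node is where two words last agree before diverging.
"galbelgal" and "galbelkata" agree on "galbel" (6 characters) before diverging; nothing deeper is shared.
Longest shared-prefix length: 6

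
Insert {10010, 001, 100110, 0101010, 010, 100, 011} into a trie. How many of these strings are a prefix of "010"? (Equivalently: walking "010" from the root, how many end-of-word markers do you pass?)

Walk "010" from the root; an end-of-word marker is hit whenever a stored word is a prefix of "010".
Prefixes of the query that are stored words: "010"
Count: 1

1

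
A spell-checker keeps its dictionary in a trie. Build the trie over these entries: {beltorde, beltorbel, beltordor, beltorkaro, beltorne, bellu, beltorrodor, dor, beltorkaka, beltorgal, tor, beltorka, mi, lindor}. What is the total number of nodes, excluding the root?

Insert word by word; a character creates a node only if that edge doesn't already exist:
  "beltorde" → 8 new (b, e, l, t, o, r, d, e)
  "beltorbel" → prefix "beltor" already present; 3 new (b, e, l)
  "beltordor" → prefix "beltord" already present; 2 new (o, r)
  "beltorkaro" → prefix "beltor" already present; 4 new (k, a, r, o)
  "beltorne" → prefix "beltor" already present; 2 new (n, e)
  "bellu" → prefix "bel" already present; 2 new (l, u)
  "beltorrodor" → prefix "beltor" already present; 5 new (r, o, d, o, r)
  "dor" → 3 new (d, o, r)
  "beltorkaka" → prefix "beltorka" already present; 2 new (k, a)
  "beltorgal" → prefix "beltor" already present; 3 new (g, a, l)
  "tor" → 3 new (t, o, r)
  "beltorka" → prefix "beltorka" already present; 0 new (none)
  "mi" → 2 new (m, i)
  "lindor" → 6 new (l, i, n, d, o, r)
Total nodes = 8 + 3 + 2 + 4 + 2 + 2 + 5 + 3 + 2 + 3 + 3 + 0 + 2 + 6 = 45

45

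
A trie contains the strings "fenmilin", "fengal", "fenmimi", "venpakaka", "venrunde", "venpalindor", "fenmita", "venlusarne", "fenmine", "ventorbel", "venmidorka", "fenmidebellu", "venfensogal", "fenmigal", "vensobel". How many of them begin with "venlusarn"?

Filter for entries beginning with "venlusarn":
Words under "venlusarn": venlusarne
Count: 1

1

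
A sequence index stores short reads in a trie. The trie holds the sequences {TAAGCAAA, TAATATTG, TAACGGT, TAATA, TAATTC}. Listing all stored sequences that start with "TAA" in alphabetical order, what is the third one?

Filter for "TAA…" and sort: "TAACGGT", "TAAGCAAA", "TAATA", "TAATATTG", "TAATTC"
The 3rd is TAATA.

TAATA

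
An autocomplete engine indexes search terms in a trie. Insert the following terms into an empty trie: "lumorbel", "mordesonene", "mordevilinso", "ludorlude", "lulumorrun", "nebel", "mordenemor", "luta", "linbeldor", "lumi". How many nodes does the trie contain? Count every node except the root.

62

Count nodes per top-level branch (shared prefixes stored once):
  'l'-branch (linbeldor, ludorlude, lulumorrun, lumi, lumorbel, luta): 34 nodes
  'm'-branch (mordenemor, mordesonene, mordevilinso): 23 nodes
  'n'-branch (nebel): 5 nodes
Sum: 62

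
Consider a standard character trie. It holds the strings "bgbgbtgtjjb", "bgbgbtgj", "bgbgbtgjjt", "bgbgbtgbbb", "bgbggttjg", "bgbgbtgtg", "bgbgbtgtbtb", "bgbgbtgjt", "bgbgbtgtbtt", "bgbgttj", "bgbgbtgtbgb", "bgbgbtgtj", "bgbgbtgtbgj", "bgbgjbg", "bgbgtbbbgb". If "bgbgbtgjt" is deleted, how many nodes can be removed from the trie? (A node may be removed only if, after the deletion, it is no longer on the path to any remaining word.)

After clearing the end-marker at "bgbgbtgjt", prune upward until reaching a node still needed by another word.
The suffix "t" (1 node) is used only by "bgbgbtgjt"; the node for "bgbgbtgj" still has the child "j", so pruning stops there.
Nodes removed: 1

1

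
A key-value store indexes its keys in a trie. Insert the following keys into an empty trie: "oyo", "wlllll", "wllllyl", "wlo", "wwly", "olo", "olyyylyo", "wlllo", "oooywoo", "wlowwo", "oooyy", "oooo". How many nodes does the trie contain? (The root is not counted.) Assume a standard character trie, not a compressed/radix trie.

35

Trie structure (* marks end of a word):
(root)
├─ o
│  ├─ l
│  │  ├─ o *
│  │  └─ y
│  │     └─ y
│  │        └─ y
│  │           └─ l
│  │              └─ y
│  │                 └─ o *
│  ├─ o
│  │  └─ o
│  │     ├─ o *
│  │     └─ y
│  │        ├─ w
│  │        │  └─ o
│  │        │     └─ o *
│  │        └─ y *
│  └─ y
│     └─ o *
└─ w
   ├─ l
   │  ├─ l
   │  │  └─ l
   │  │     ├─ l
   │  │     │  ├─ l *
   │  │     │  └─ y
   │  │     │     └─ l *
   │  │     └─ o *
   │  └─ o *
   │     └─ w
   │        └─ w
   │           └─ o *
   └─ w
      └─ l
         └─ y *
Counting every labelled node above: 35.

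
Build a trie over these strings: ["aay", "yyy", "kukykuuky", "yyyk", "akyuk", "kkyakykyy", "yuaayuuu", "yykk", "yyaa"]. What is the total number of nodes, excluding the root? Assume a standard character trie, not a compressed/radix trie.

Insert word by word; a character creates a node only if that edge doesn't already exist:
  "aay" → 3 new (a, a, y)
  "yyy" → 3 new (y, y, y)
  "kukykuuky" → 9 new (k, u, k, y, k, u, u, k, y)
  "yyyk" → prefix "yyy" already present; 1 new (k)
  "akyuk" → prefix "a" already present; 4 new (k, y, u, k)
  "kkyakykyy" → prefix "k" already present; 8 new (k, y, a, k, y, k, y, y)
  "yuaayuuu" → prefix "y" already present; 7 new (u, a, a, y, u, u, u)
  "yykk" → prefix "yy" already present; 2 new (k, k)
  "yyaa" → prefix "yy" already present; 2 new (a, a)
Total nodes = 3 + 3 + 9 + 1 + 4 + 8 + 7 + 2 + 2 = 39

39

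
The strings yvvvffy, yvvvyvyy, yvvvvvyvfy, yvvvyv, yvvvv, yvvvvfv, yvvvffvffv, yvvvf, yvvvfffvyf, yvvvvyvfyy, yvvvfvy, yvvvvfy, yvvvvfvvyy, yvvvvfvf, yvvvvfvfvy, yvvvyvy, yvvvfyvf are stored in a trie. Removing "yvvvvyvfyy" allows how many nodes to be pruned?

A node on "yvvvvyvfyy"'s path can go only if nothing else ends at it or branches off below it.
The suffix "yvfyy" (5 nodes) is used only by "yvvvvyvfyy"; the node for "yvvvv" still has the child "v", so pruning stops there.
Nodes removed: 5

5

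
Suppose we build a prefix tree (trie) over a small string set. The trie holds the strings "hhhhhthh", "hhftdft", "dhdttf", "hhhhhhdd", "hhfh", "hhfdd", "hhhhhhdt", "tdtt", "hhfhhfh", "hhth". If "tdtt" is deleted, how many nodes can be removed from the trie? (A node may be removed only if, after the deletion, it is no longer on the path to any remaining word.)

A node on "tdtt"'s path can go only if nothing else ends at it or branches off below it.
No other word shares any prefix with "tdtt", so all 4 of its nodes go.
Nodes removed: 4

4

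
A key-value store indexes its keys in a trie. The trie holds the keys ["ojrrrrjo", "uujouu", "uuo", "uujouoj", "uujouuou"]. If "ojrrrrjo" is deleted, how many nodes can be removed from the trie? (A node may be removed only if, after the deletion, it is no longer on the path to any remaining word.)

Walk "ojrrrrjo" from the leaf back toward the root, removing each node that no remaining word uses.
No other word shares any prefix with "ojrrrrjo", so all 8 of its nodes go.
Nodes removed: 8

8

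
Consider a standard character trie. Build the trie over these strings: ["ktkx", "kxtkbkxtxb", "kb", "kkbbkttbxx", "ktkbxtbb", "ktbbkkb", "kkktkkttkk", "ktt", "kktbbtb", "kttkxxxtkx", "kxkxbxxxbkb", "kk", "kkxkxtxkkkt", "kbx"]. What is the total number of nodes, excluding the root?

Trace insertions, counting only characters that open a new branch:
  "ktkx" → 4 new (k, t, k, x)
  "kxtkbkxtxb" → prefix "k" already present; 9 new (x, t, k, b, k, x, t, x, b)
  "kb" → prefix "k" already present; 1 new (b)
  "kkbbkttbxx" → prefix "k" already present; 9 new (k, b, b, k, t, t, b, x, x)
  "ktkbxtbb" → prefix "ktk" already present; 5 new (b, x, t, b, b)
  "ktbbkkb" → prefix "kt" already present; 5 new (b, b, k, k, b)
  "kkktkkttkk" → prefix "kk" already present; 8 new (k, t, k, k, t, t, k, k)
  "ktt" → prefix "kt" already present; 1 new (t)
  "kktbbtb" → prefix "kk" already present; 5 new (t, b, b, t, b)
  "kttkxxxtkx" → prefix "ktt" already present; 7 new (k, x, x, x, t, k, x)
  "kxkxbxxxbkb" → prefix "kx" already present; 9 new (k, x, b, x, x, x, b, k, b)
  "kk" → prefix "kk" already present; 0 new (none)
  "kkxkxtxkkkt" → prefix "kk" already present; 9 new (x, k, x, t, x, k, k, k, t)
  "kbx" → prefix "kb" already present; 1 new (x)
Total nodes = 4 + 9 + 1 + 9 + 5 + 5 + 8 + 1 + 5 + 7 + 9 + 0 + 9 + 1 = 73

73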